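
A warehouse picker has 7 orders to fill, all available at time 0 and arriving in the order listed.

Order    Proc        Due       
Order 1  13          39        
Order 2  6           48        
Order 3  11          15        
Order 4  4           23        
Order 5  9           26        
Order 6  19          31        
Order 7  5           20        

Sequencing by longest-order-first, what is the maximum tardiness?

LPT (decreasing processing time): Order 6 Order 1 Order 3 Order 5 Order 2 Order 7 Order 4.
Order 6: 0→19, due 31, tardiness 0
Order 1: 19→32, due 39, tardiness 0
Order 3: 32→43, due 15, tardiness 28
Order 5: 43→52, due 26, tardiness 26
Order 2: 52→58, due 48, tardiness 10
Order 7: 58→63, due 20, tardiness 43
Order 4: 63→67, due 23, tardiness 44
Maximum = 44.

44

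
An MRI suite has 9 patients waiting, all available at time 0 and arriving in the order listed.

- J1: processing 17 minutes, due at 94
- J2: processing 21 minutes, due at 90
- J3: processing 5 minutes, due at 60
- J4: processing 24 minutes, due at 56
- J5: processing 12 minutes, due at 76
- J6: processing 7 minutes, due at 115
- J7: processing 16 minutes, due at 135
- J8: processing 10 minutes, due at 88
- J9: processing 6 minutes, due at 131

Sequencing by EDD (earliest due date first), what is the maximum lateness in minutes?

EDD (increasing due date): J4 J3 J5 J8 J2 J1 J6 J9 J7.
J4: 0→24, due 56, lateness -32
J3: 24→29, due 60, lateness -31
J5: 29→41, due 76, lateness -35
J8: 41→51, due 88, lateness -37
J2: 51→72, due 90, lateness -18
J1: 72→89, due 94, lateness -5
J6: 89→96, due 115, lateness -19
J9: 96→102, due 131, lateness -29
J7: 102→118, due 135, lateness -17
Maximum = -5.

-5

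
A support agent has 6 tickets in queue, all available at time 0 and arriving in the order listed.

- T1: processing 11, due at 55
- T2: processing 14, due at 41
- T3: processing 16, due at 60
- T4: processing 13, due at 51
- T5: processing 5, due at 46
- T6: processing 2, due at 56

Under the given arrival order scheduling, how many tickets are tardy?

FIFO (arrival order): T1 T2 T3 T4 T5 T6.
T1: 0→11, due 55, tardiness 0
T2: 11→25, due 41, tardiness 0
T3: 25→41, due 60, tardiness 0
T4: 41→54, due 51, tardiness 3
T5: 54→59, due 46, tardiness 13
T6: 59→61, due 56, tardiness 5
Late tickets: 3.

3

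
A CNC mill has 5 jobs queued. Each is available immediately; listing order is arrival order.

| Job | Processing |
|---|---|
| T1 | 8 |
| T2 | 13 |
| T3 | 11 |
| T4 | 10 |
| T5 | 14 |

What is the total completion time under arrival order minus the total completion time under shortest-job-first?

FIFO (arrival order): T1 T2 T3 T4 T5.
T1: 0→8
T2: 8→21
T3: 21→32
T4: 32→42
T5: 42→56
Sum = 8+21+32+42+56 = 159.
SPT (increasing processing time): T1 T4 T3 T2 T5.
T1: 0→8
T4: 8→18
T3: 18→29
T2: 29→42
T5: 42→56
Sum = 8+18+29+42+56 = 153.
Difference = 159 − 153 = 6.

6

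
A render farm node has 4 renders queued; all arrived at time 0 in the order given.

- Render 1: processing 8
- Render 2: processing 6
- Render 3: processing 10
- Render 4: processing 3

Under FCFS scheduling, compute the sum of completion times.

FIFO (arrival order): Render 1 Render 2 Render 3 Render 4.
Render 1: 0→8
Render 2: 8→14
Render 3: 14→24
Render 4: 24→27
Sum = 8+14+24+27 = 73.

73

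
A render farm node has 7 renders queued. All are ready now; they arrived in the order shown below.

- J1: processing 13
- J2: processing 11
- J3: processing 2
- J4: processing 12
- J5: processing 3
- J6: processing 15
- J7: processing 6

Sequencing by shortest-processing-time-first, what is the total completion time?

183

SPT (increasing processing time): J3 J5 J7 J2 J4 J1 J6.
J3: 0→2
J5: 2→5
J7: 5→11
J2: 11→22
J4: 22→34
J1: 34→47
J6: 47→62
Sum = 2+5+11+22+34+47+62 = 183.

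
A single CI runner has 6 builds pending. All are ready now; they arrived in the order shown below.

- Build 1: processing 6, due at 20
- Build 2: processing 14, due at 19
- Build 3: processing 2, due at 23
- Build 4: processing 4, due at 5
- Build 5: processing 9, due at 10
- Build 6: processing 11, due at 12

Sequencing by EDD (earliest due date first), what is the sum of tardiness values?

81

EDD (increasing due date): Build 4 Build 5 Build 6 Build 2 Build 1 Build 3.
Build 4: 0→4, due 5, tardiness 0
Build 5: 4→13, due 10, tardiness 3
Build 6: 13→24, due 12, tardiness 12
Build 2: 24→38, due 19, tardiness 19
Build 1: 38→44, due 20, tardiness 24
Build 3: 44→46, due 23, tardiness 23
Sum = 0+3+12+19+24+23 = 81.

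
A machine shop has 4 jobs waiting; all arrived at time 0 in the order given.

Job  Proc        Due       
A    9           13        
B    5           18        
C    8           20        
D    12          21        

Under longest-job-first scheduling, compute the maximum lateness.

16

LPT (decreasing processing time): D A C B.
D: 0→12, due 21, lateness -9
A: 12→21, due 13, lateness 8
C: 21→29, due 20, lateness 9
B: 29→34, due 18, lateness 16
Maximum = 16.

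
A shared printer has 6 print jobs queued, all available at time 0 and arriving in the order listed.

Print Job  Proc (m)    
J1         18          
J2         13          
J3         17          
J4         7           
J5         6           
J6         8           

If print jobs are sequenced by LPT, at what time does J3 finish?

35

LPT (decreasing processing time): J1 J3 J2 J6 J4 J5.
J1: 0→18
J3: 18→35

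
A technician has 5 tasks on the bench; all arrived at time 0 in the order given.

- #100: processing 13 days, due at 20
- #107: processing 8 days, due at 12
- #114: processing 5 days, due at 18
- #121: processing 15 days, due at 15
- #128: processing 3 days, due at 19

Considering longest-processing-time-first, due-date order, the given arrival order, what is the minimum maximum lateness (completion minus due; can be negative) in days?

LPT (decreasing processing time): #121 #100 #107 #114 #128.
#121: 0→15, due 15, lateness 0
#100: 15→28, due 20, lateness 8
#107: 28→36, due 12, lateness 24
#114: 36→41, due 18, lateness 23
#128: 41→44, due 19, lateness 25
Maximum = 25.
EDD (increasing due date): #107 #121 #114 #128 #100.
#107: 0→8, due 12, lateness -4
#121: 8→23, due 15, lateness 8
#114: 23→28, due 18, lateness 10
#128: 28→31, due 19, lateness 12
#100: 31→44, due 20, lateness 24
Maximum = 24.
FIFO (arrival order): #100 #107 #114 #121 #128.
#100: 0→13, due 20, lateness -7
#107: 13→21, due 12, lateness 9
#114: 21→26, due 18, lateness 8
#121: 26→41, due 15, lateness 26
#128: 41→44, due 19, lateness 25
Maximum = 26.
LPT 25, EDD 24, FIFO 26 → minimum 24.

24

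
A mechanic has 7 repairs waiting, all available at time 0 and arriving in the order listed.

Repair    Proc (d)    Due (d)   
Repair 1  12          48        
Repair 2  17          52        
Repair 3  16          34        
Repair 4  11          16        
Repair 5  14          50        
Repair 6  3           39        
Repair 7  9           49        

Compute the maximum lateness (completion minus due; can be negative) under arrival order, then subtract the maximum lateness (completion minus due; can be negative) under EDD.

10

FIFO (arrival order): Repair 1 Repair 2 Repair 3 Repair 4 Repair 5 Repair 6 Repair 7.
Repair 1: 0→12, due 48, lateness -36
Repair 2: 12→29, due 52, lateness -23
Repair 3: 29→45, due 34, lateness 11
Repair 4: 45→56, due 16, lateness 40
Repair 5: 56→70, due 50, lateness 20
Repair 6: 70→73, due 39, lateness 34
Repair 7: 73→82, due 49, lateness 33
Maximum = 40.
EDD (increasing due date): Repair 4 Repair 3 Repair 6 Repair 1 Repair 7 Repair 5 Repair 2.
Repair 4: 0→11, due 16, lateness -5
Repair 3: 11→27, due 34, lateness -7
Repair 6: 27→30, due 39, lateness -9
Repair 1: 30→42, due 48, lateness -6
Repair 7: 42→51, due 49, lateness 2
Repair 5: 51→65, due 50, lateness 15
Repair 2: 65→82, due 52, lateness 30
Maximum = 30.
Difference = 40 − 30 = 10.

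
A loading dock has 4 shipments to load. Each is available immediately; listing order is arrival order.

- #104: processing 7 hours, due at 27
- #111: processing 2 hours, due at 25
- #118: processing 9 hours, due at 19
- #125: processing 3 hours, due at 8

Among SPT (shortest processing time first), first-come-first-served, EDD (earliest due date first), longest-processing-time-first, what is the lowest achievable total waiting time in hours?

SPT (increasing processing time): #111 #125 #104 #118.
#111: waits 0, runs 0→2
#125: waits 2, runs 2→5
#104: waits 5, runs 5→12
#118: waits 12, runs 12→21
Sum = 0+2+5+12 = 19.
FIFO (arrival order): #104 #111 #118 #125.
#104: waits 0, runs 0→7
#111: waits 7, runs 7→9
#118: waits 9, runs 9→18
#125: waits 18, runs 18→21
Sum = 0+7+9+18 = 34.
EDD (increasing due date): #125 #118 #111 #104.
#125: waits 0, runs 0→3
#118: waits 3, runs 3→12
#111: waits 12, runs 12→14
#104: waits 14, runs 14→21
Sum = 0+3+12+14 = 29.
LPT (decreasing processing time): #118 #104 #125 #111.
#118: waits 0, runs 0→9
#104: waits 9, runs 9→16
#125: waits 16, runs 16→19
#111: waits 19, runs 19→21
Sum = 0+9+16+19 = 44.
SPT 19, FIFO 34, EDD 29, LPT 44 → minimum 19.

19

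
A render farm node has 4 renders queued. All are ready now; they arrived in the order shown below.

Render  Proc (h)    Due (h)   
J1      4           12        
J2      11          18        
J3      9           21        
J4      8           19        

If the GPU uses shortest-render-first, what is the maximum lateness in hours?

SPT (increasing processing time): J1 J4 J3 J2.
J1: 0→4, due 12, lateness -8
J4: 4→12, due 19, lateness -7
J3: 12→21, due 21, lateness 0
J2: 21→32, due 18, lateness 14
Maximum = 14.

14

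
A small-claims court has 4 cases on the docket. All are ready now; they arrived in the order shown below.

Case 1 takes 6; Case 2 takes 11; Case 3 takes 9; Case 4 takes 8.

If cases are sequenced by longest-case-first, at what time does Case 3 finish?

20

LPT (decreasing processing time): Case 2 Case 3 Case 4 Case 1.
Case 2: 0→11
Case 3: 11→20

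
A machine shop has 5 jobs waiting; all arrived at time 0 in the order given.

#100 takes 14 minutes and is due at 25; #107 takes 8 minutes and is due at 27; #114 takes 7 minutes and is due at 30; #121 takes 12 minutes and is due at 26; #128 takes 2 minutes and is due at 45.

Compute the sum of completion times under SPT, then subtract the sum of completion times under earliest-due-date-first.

-58

SPT (increasing processing time): #128 #114 #107 #121 #100.
#128: 0→2
#114: 2→9
#107: 9→17
#121: 17→29
#100: 29→43
Sum = 2+9+17+29+43 = 100.
EDD (increasing due date): #100 #121 #107 #114 #128.
#100: 0→14
#121: 14→26
#107: 26→34
#114: 34→41
#128: 41→43
Sum = 14+26+34+41+43 = 158.
Difference = 100 − 158 = -58.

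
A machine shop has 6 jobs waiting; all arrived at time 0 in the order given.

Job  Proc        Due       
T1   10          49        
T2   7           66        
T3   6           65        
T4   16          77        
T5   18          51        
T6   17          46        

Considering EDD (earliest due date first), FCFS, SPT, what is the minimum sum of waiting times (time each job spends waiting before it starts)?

137

EDD (increasing due date): T6 T1 T5 T3 T2 T4.
T6: waits 0, runs 0→17
T1: waits 17, runs 17→27
T5: waits 27, runs 27→45
T3: waits 45, runs 45→51
T2: waits 51, runs 51→58
T4: waits 58, runs 58→74
Sum = 0+17+27+45+51+58 = 198.
FIFO (arrival order): T1 T2 T3 T4 T5 T6.
T1: waits 0, runs 0→10
T2: waits 10, runs 10→17
T3: waits 17, runs 17→23
T4: waits 23, runs 23→39
T5: waits 39, runs 39→57
T6: waits 57, runs 57→74
Sum = 0+10+17+23+39+57 = 146.
SPT (increasing processing time): T3 T2 T1 T4 T6 T5.
T3: waits 0, runs 0→6
T2: waits 6, runs 6→13
T1: waits 13, runs 13→23
T4: waits 23, runs 23→39
T6: waits 39, runs 39→56
T5: waits 56, runs 56→74
Sum = 0+6+13+23+39+56 = 137.
EDD 198, FIFO 146, SPT 137 → minimum 137.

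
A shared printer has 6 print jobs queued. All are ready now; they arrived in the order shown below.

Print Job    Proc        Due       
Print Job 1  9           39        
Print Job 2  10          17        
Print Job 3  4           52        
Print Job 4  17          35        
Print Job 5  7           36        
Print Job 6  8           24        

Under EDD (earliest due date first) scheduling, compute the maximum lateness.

EDD (increasing due date): Print Job 2 Print Job 6 Print Job 4 Print Job 5 Print Job 1 Print Job 3.
Print Job 2: 0→10, due 17, lateness -7
Print Job 6: 10→18, due 24, lateness -6
Print Job 4: 18→35, due 35, lateness 0
Print Job 5: 35→42, due 36, lateness 6
Print Job 1: 42→51, due 39, lateness 12
Print Job 3: 51→55, due 52, lateness 3
Maximum = 12.

12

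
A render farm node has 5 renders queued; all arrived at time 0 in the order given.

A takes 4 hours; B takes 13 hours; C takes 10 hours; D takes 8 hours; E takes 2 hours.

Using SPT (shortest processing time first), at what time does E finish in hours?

SPT (increasing processing time): E A D C B.
E: 0→2

2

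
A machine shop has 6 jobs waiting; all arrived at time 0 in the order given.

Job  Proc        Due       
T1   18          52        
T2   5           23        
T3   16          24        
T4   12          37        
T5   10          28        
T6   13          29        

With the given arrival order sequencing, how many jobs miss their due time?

4

FIFO (arrival order): T1 T2 T3 T4 T5 T6.
T1: 0→18, due 52, tardiness 0
T2: 18→23, due 23, tardiness 0
T3: 23→39, due 24, tardiness 15
T4: 39→51, due 37, tardiness 14
T5: 51→61, due 28, tardiness 33
T6: 61→74, due 29, tardiness 45
Late jobs: 4.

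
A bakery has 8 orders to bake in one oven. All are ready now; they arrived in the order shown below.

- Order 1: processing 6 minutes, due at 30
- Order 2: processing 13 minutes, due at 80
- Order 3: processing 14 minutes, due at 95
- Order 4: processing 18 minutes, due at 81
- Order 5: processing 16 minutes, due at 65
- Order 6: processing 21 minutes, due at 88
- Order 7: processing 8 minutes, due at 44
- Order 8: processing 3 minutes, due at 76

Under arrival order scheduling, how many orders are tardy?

FIFO (arrival order): Order 1 Order 2 Order 3 Order 4 Order 5 Order 6 Order 7 Order 8.
Order 1: 0→6, due 30, tardiness 0
Order 2: 6→19, due 80, tardiness 0
Order 3: 19→33, due 95, tardiness 0
Order 4: 33→51, due 81, tardiness 0
Order 5: 51→67, due 65, tardiness 2
Order 6: 67→88, due 88, tardiness 0
Order 7: 88→96, due 44, tardiness 52
Order 8: 96→99, due 76, tardiness 23
Late orders: 3.

3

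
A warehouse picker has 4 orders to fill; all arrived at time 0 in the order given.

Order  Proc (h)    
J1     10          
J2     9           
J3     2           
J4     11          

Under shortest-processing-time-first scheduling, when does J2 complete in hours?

11

SPT (increasing processing time): J3 J2 J1 J4.
J3: 0→2
J2: 2→11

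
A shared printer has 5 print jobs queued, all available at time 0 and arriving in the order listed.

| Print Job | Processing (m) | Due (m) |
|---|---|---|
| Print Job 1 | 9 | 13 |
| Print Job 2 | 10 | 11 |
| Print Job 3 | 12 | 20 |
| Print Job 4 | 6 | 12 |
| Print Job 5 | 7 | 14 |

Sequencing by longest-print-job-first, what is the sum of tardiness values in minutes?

85

LPT (decreasing processing time): Print Job 3 Print Job 2 Print Job 1 Print Job 5 Print Job 4.
Print Job 3: 0→12, due 20, tardiness 0
Print Job 2: 12→22, due 11, tardiness 11
Print Job 1: 22→31, due 13, tardiness 18
Print Job 5: 31→38, due 14, tardiness 24
Print Job 4: 38→44, due 12, tardiness 32
Sum = 0+11+18+24+32 = 85.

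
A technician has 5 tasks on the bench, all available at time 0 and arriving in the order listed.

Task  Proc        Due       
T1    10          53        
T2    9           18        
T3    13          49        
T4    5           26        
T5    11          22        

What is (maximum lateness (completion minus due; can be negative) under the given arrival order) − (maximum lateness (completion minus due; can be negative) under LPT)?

FIFO (arrival order): T1 T2 T3 T4 T5.
T1: 0→10, due 53, lateness -43
T2: 10→19, due 18, lateness 1
T3: 19→32, due 49, lateness -17
T4: 32→37, due 26, lateness 11
T5: 37→48, due 22, lateness 26
Maximum = 26.
LPT (decreasing processing time): T3 T5 T1 T2 T4.
T3: 0→13, due 49, lateness -36
T5: 13→24, due 22, lateness 2
T1: 24→34, due 53, lateness -19
T2: 34→43, due 18, lateness 25
T4: 43→48, due 26, lateness 22
Maximum = 25.
Difference = 26 − 25 = 1.

1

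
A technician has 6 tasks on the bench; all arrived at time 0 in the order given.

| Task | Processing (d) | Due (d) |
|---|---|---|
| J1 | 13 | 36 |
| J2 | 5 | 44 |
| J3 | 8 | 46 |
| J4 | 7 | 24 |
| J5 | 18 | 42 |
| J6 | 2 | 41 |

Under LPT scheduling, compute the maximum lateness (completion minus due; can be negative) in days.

22

LPT (decreasing processing time): J5 J1 J3 J4 J2 J6.
J5: 0→18, due 42, lateness -24
J1: 18→31, due 36, lateness -5
J3: 31→39, due 46, lateness -7
J4: 39→46, due 24, lateness 22
J2: 46→51, due 44, lateness 7
J6: 51→53, due 41, lateness 12
Maximum = 22.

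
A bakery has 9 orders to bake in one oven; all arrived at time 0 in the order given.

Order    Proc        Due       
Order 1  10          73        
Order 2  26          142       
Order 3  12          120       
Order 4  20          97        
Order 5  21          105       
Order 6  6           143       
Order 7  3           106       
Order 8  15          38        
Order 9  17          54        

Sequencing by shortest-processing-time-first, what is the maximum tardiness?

9

SPT (increasing processing time): Order 7 Order 6 Order 1 Order 3 Order 8 Order 9 Order 4 Order 5 Order 2.
Order 7: 0→3, due 106, tardiness 0
Order 6: 3→9, due 143, tardiness 0
Order 1: 9→19, due 73, tardiness 0
Order 3: 19→31, due 120, tardiness 0
Order 8: 31→46, due 38, tardiness 8
Order 9: 46→63, due 54, tardiness 9
Order 4: 63→83, due 97, tardiness 0
Order 5: 83→104, due 105, tardiness 0
Order 2: 104→130, due 142, tardiness 0
Maximum = 9.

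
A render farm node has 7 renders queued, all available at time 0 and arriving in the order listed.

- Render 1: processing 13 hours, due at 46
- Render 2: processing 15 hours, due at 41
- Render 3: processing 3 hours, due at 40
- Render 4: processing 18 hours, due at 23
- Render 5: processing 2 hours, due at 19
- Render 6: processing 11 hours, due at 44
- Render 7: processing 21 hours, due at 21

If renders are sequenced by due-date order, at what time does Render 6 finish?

EDD (increasing due date): Render 5 Render 7 Render 4 Render 3 Render 2 Render 6 Render 1.
Render 5: 0→2
Render 7: 2→23
Render 4: 23→41
Render 3: 41→44
Render 2: 44→59
Render 6: 59→70

70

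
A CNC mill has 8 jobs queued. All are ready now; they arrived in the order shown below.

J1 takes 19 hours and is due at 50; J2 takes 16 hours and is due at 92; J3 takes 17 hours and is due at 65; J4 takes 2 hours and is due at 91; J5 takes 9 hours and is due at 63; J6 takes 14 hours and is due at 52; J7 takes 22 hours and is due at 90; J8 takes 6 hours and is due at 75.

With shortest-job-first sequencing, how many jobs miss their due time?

SPT (increasing processing time): J4 J8 J5 J6 J2 J3 J1 J7.
J4: 0→2, due 91, tardiness 0
J8: 2→8, due 75, tardiness 0
J5: 8→17, due 63, tardiness 0
J6: 17→31, due 52, tardiness 0
J2: 31→47, due 92, tardiness 0
J3: 47→64, due 65, tardiness 0
J1: 64→83, due 50, tardiness 33
J7: 83→105, due 90, tardiness 15
Late jobs: 2.

2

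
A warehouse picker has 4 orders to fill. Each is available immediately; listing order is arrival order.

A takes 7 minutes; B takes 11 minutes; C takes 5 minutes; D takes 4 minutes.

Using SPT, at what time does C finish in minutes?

SPT (increasing processing time): D C A B.
D: 0→4
C: 4→9

9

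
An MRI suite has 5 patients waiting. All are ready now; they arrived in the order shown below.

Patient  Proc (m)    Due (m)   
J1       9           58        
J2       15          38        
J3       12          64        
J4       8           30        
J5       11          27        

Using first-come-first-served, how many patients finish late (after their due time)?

FIFO (arrival order): J1 J2 J3 J4 J5.
J1: 0→9, due 58, tardiness 0
J2: 9→24, due 38, tardiness 0
J3: 24→36, due 64, tardiness 0
J4: 36→44, due 30, tardiness 14
J5: 44→55, due 27, tardiness 28
Late patients: 2.

2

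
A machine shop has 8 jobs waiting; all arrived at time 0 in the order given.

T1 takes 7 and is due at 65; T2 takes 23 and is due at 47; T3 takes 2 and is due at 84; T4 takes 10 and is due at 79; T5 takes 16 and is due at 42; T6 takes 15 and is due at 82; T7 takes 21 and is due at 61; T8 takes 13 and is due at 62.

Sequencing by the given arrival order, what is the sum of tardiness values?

94

FIFO (arrival order): T1 T2 T3 T4 T5 T6 T7 T8.
T1: 0→7, due 65, tardiness 0
T2: 7→30, due 47, tardiness 0
T3: 30→32, due 84, tardiness 0
T4: 32→42, due 79, tardiness 0
T5: 42→58, due 42, tardiness 16
T6: 58→73, due 82, tardiness 0
T7: 73→94, due 61, tardiness 33
T8: 94→107, due 62, tardiness 45
Sum = 0+0+0+0+16+0+33+45 = 94.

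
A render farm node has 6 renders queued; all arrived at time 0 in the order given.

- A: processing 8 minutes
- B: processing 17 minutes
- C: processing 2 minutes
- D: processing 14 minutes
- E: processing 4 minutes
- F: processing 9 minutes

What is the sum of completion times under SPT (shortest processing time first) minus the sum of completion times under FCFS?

SPT (increasing processing time): C E A F D B.
C: 0→2
E: 2→6
A: 6→14
F: 14→23
D: 23→37
B: 37→54
Sum = 2+6+14+23+37+54 = 136.
FIFO (arrival order): A B C D E F.
A: 0→8
B: 8→25
C: 25→27
D: 27→41
E: 41→45
F: 45→54
Sum = 8+25+27+41+45+54 = 200.
Difference = 136 − 200 = -64.

-64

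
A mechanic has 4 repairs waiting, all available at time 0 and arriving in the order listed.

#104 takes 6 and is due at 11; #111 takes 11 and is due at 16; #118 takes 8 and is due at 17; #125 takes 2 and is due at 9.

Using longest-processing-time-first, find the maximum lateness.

LPT (decreasing processing time): #111 #118 #104 #125.
#111: 0→11, due 16, lateness -5
#118: 11→19, due 17, lateness 2
#104: 19→25, due 11, lateness 14
#125: 25→27, due 9, lateness 18
Maximum = 18.

18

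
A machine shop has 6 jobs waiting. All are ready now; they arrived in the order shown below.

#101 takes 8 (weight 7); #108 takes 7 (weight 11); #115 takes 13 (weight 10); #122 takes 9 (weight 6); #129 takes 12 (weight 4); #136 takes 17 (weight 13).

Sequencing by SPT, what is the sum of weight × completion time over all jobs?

1818

SPT (increasing processing time): #108 #101 #122 #129 #115 #136.
#108: finishes 7, weight 11, w·C = 77
#101: finishes 15, weight 7, w·C = 105
#122: finishes 24, weight 6, w·C = 144
#129: finishes 36, weight 4, w·C = 144
#115: finishes 49, weight 10, w·C = 490
#136: finishes 66, weight 13, w·C = 858
Sum = 77+105+144+144+490+858 = 1818.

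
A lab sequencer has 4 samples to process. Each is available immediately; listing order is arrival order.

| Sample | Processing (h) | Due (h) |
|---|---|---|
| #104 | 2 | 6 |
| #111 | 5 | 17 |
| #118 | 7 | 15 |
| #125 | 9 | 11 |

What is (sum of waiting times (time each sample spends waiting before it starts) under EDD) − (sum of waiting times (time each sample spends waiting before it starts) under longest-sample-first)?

EDD (increasing due date): #104 #125 #118 #111.
#104: waits 0, runs 0→2
#125: waits 2, runs 2→11
#118: waits 11, runs 11→18
#111: waits 18, runs 18→23
Sum = 0+2+11+18 = 31.
LPT (decreasing processing time): #125 #118 #111 #104.
#125: waits 0, runs 0→9
#118: waits 9, runs 9→16
#111: waits 16, runs 16→21
#104: waits 21, runs 21→23
Sum = 0+9+16+21 = 46.
Difference = 31 − 46 = -15.

-15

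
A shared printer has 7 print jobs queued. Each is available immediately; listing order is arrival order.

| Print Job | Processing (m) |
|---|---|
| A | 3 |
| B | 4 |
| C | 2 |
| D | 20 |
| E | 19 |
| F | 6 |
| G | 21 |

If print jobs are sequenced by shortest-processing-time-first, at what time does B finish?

9

SPT (increasing processing time): C A B F E D G.
C: 0→2
A: 2→5
B: 5→9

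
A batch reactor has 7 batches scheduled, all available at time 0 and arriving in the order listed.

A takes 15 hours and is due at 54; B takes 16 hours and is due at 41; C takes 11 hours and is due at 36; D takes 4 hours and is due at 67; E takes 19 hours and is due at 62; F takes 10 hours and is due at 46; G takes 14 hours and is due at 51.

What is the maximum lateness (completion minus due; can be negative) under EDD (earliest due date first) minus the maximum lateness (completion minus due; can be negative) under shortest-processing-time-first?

EDD (increasing due date): C B F G A E D.
C: 0→11, due 36, lateness -25
B: 11→27, due 41, lateness -14
F: 27→37, due 46, lateness -9
G: 37→51, due 51, lateness 0
A: 51→66, due 54, lateness 12
E: 66→85, due 62, lateness 23
D: 85→89, due 67, lateness 22
Maximum = 23.
SPT (increasing processing time): D F C G A B E.
D: 0→4, due 67, lateness -63
F: 4→14, due 46, lateness -32
C: 14→25, due 36, lateness -11
G: 25→39, due 51, lateness -12
A: 39→54, due 54, lateness 0
B: 54→70, due 41, lateness 29
E: 70→89, due 62, lateness 27
Maximum = 29.
Difference = 23 − 29 = -6.

-6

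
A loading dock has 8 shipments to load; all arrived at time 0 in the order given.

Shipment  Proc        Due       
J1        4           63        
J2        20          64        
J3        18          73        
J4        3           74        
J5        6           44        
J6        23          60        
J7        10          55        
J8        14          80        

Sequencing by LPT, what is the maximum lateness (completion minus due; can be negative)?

LPT (decreasing processing time): J6 J2 J3 J8 J7 J5 J1 J4.
J6: 0→23, due 60, lateness -37
J2: 23→43, due 64, lateness -21
J3: 43→61, due 73, lateness -12
J8: 61→75, due 80, lateness -5
J7: 75→85, due 55, lateness 30
J5: 85→91, due 44, lateness 47
J1: 91→95, due 63, lateness 32
J4: 95→98, due 74, lateness 24
Maximum = 47.

47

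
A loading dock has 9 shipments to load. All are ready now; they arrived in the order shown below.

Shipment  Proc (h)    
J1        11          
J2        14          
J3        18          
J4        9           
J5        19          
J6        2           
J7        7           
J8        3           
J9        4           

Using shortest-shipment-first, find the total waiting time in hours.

SPT (increasing processing time): J6 J8 J9 J7 J4 J1 J2 J3 J5.
J6: waits 0, runs 0→2
J8: waits 2, runs 2→5
J9: waits 5, runs 5→9
J7: waits 9, runs 9→16
J4: waits 16, runs 16→25
J1: waits 25, runs 25→36
J2: waits 36, runs 36→50
J3: waits 50, runs 50→68
J5: waits 68, runs 68→87
Sum = 0+2+5+9+16+25+36+50+68 = 211.

211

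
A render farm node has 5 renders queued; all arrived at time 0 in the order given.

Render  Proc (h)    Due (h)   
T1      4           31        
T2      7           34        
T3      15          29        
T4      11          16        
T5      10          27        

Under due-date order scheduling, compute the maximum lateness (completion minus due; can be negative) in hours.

EDD (increasing due date): T4 T5 T3 T1 T2.
T4: 0→11, due 16, lateness -5
T5: 11→21, due 27, lateness -6
T3: 21→36, due 29, lateness 7
T1: 36→40, due 31, lateness 9
T2: 40→47, due 34, lateness 13
Maximum = 13.

13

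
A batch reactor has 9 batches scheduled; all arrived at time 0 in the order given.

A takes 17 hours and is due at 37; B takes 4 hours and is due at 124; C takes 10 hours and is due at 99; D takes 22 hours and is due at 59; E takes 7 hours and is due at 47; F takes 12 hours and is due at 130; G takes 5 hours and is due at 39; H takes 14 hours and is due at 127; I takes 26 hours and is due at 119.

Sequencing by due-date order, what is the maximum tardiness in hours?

0

EDD (increasing due date): A G E D C I B H F.
A: 0→17, due 37, tardiness 0
G: 17→22, due 39, tardiness 0
E: 22→29, due 47, tardiness 0
D: 29→51, due 59, tardiness 0
C: 51→61, due 99, tardiness 0
I: 61→87, due 119, tardiness 0
B: 87→91, due 124, tardiness 0
H: 91→105, due 127, tardiness 0
F: 105→117, due 130, tardiness 0
Maximum = 0.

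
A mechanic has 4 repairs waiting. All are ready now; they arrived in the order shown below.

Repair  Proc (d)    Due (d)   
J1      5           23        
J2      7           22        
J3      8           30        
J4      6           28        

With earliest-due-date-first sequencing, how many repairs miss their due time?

EDD (increasing due date): J2 J1 J4 J3.
J2: 0→7, due 22, tardiness 0
J1: 7→12, due 23, tardiness 0
J4: 12→18, due 28, tardiness 0
J3: 18→26, due 30, tardiness 0
Late repairs: 0.

0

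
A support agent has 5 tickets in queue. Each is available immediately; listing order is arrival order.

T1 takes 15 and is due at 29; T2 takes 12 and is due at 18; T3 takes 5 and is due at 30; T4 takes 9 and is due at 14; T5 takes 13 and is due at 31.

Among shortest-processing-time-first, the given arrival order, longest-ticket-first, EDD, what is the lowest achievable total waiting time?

84

SPT (increasing processing time): T3 T4 T2 T5 T1.
T3: waits 0, runs 0→5
T4: waits 5, runs 5→14
T2: waits 14, runs 14→26
T5: waits 26, runs 26→39
T1: waits 39, runs 39→54
Sum = 0+5+14+26+39 = 84.
FIFO (arrival order): T1 T2 T3 T4 T5.
T1: waits 0, runs 0→15
T2: waits 15, runs 15→27
T3: waits 27, runs 27→32
T4: waits 32, runs 32→41
T5: waits 41, runs 41→54
Sum = 0+15+27+32+41 = 115.
LPT (decreasing processing time): T1 T5 T2 T4 T3.
T1: waits 0, runs 0→15
T5: waits 15, runs 15→28
T2: waits 28, runs 28→40
T4: waits 40, runs 40→49
T3: waits 49, runs 49→54
Sum = 0+15+28+40+49 = 132.
EDD (increasing due date): T4 T2 T1 T3 T5.
T4: waits 0, runs 0→9
T2: waits 9, runs 9→21
T1: waits 21, runs 21→36
T3: waits 36, runs 36→41
T5: waits 41, runs 41→54
Sum = 0+9+21+36+41 = 107.
SPT 84, FIFO 115, LPT 132, EDD 107 → minimum 84.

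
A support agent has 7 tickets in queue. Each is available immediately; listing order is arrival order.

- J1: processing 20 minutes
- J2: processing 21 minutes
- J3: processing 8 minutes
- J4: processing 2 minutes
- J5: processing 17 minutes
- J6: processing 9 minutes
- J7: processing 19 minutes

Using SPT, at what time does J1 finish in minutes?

SPT (increasing processing time): J4 J3 J6 J5 J7 J1 J2.
J4: 0→2
J3: 2→10
J6: 10→19
J5: 19→36
J7: 36→55
J1: 55→75

75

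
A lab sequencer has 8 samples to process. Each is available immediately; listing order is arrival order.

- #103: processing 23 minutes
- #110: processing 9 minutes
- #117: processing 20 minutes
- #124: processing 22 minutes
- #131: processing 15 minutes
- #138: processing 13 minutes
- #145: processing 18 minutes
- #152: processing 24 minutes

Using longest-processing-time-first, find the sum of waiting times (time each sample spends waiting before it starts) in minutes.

593

LPT (decreasing processing time): #152 #103 #124 #117 #145 #131 #138 #110.
#152: waits 0, runs 0→24
#103: waits 24, runs 24→47
#124: waits 47, runs 47→69
#117: waits 69, runs 69→89
#145: waits 89, runs 89→107
#131: waits 107, runs 107→122
#138: waits 122, runs 122→135
#110: waits 135, runs 135→144
Sum = 0+24+47+69+89+107+122+135 = 593.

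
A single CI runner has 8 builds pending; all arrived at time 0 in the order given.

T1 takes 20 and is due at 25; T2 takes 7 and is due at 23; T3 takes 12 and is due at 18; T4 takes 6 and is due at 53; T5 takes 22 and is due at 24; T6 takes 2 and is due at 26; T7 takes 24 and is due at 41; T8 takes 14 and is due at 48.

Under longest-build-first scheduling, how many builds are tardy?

7

LPT (decreasing processing time): T7 T5 T1 T8 T3 T2 T4 T6.
T7: 0→24, due 41, tardiness 0
T5: 24→46, due 24, tardiness 22
T1: 46→66, due 25, tardiness 41
T8: 66→80, due 48, tardiness 32
T3: 80→92, due 18, tardiness 74
T2: 92→99, due 23, tardiness 76
T4: 99→105, due 53, tardiness 52
T6: 105→107, due 26, tardiness 81
Late builds: 7.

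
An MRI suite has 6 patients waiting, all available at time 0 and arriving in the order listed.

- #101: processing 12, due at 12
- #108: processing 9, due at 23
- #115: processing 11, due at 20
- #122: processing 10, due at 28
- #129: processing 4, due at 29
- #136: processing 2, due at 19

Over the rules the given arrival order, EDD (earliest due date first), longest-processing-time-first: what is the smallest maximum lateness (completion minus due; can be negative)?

19

FIFO (arrival order): #101 #108 #115 #122 #129 #136.
#101: 0→12, due 12, lateness 0
#108: 12→21, due 23, lateness -2
#115: 21→32, due 20, lateness 12
#122: 32→42, due 28, lateness 14
#129: 42→46, due 29, lateness 17
#136: 46→48, due 19, lateness 29
Maximum = 29.
EDD (increasing due date): #101 #136 #115 #108 #122 #129.
#101: 0→12, due 12, lateness 0
#136: 12→14, due 19, lateness -5
#115: 14→25, due 20, lateness 5
#108: 25→34, due 23, lateness 11
#122: 34→44, due 28, lateness 16
#129: 44→48, due 29, lateness 19
Maximum = 19.
LPT (decreasing processing time): #101 #115 #122 #108 #129 #136.
#101: 0→12, due 12, lateness 0
#115: 12→23, due 20, lateness 3
#122: 23→33, due 28, lateness 5
#108: 33→42, due 23, lateness 19
#129: 42→46, due 29, lateness 17
#136: 46→48, due 19, lateness 29
Maximum = 29.
FIFO 29, EDD 19, LPT 29 → minimum 19.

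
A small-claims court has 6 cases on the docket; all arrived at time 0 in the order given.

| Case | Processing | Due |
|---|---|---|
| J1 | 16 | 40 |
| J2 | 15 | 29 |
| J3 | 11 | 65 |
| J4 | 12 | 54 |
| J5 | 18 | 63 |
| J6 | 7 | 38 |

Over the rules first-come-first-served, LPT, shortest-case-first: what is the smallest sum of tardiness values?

FIFO (arrival order): J1 J2 J3 J4 J5 J6.
J1: 0→16, due 40, tardiness 0
J2: 16→31, due 29, tardiness 2
J3: 31→42, due 65, tardiness 0
J4: 42→54, due 54, tardiness 0
J5: 54→72, due 63, tardiness 9
J6: 72→79, due 38, tardiness 41
Sum = 0+2+0+0+9+41 = 52.
LPT (decreasing processing time): J5 J1 J2 J4 J3 J6.
J5: 0→18, due 63, tardiness 0
J1: 18→34, due 40, tardiness 0
J2: 34→49, due 29, tardiness 20
J4: 49→61, due 54, tardiness 7
J3: 61→72, due 65, tardiness 7
J6: 72→79, due 38, tardiness 41
Sum = 0+0+20+7+7+41 = 75.
SPT (increasing processing time): J6 J3 J4 J2 J1 J5.
J6: 0→7, due 38, tardiness 0
J3: 7→18, due 65, tardiness 0
J4: 18→30, due 54, tardiness 0
J2: 30→45, due 29, tardiness 16
J1: 45→61, due 40, tardiness 21
J5: 61→79, due 63, tardiness 16
Sum = 0+0+0+16+21+16 = 53.
FIFO 52, LPT 75, SPT 53 → minimum 52.

52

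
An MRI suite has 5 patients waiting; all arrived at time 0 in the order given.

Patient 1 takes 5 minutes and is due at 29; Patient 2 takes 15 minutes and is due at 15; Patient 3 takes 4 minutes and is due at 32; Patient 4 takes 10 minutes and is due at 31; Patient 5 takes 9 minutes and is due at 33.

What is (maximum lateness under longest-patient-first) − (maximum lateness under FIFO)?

LPT (decreasing processing time): Patient 2 Patient 4 Patient 5 Patient 1 Patient 3.
Patient 2: 0→15, due 15, lateness 0
Patient 4: 15→25, due 31, lateness -6
Patient 5: 25→34, due 33, lateness 1
Patient 1: 34→39, due 29, lateness 10
Patient 3: 39→43, due 32, lateness 11
Maximum = 11.
FIFO (arrival order): Patient 1 Patient 2 Patient 3 Patient 4 Patient 5.
Patient 1: 0→5, due 29, lateness -24
Patient 2: 5→20, due 15, lateness 5
Patient 3: 20→24, due 32, lateness -8
Patient 4: 24→34, due 31, lateness 3
Patient 5: 34→43, due 33, lateness 10
Maximum = 10.
Difference = 11 − 10 = 1.

1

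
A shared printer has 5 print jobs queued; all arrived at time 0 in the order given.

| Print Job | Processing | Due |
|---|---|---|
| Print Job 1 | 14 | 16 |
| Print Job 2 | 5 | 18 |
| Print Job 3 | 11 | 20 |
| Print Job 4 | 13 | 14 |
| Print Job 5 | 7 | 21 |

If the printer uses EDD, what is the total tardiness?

77

EDD (increasing due date): Print Job 4 Print Job 1 Print Job 2 Print Job 3 Print Job 5.
Print Job 4: 0→13, due 14, tardiness 0
Print Job 1: 13→27, due 16, tardiness 11
Print Job 2: 27→32, due 18, tardiness 14
Print Job 3: 32→43, due 20, tardiness 23
Print Job 5: 43→50, due 21, tardiness 29
Sum = 0+11+14+23+29 = 77.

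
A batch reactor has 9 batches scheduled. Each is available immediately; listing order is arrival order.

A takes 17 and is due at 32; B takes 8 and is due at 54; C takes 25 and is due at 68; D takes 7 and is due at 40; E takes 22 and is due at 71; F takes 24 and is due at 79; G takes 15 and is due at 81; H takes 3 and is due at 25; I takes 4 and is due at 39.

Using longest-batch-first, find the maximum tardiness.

LPT (decreasing processing time): C F E A G B D I H.
C: 0→25, due 68, tardiness 0
F: 25→49, due 79, tardiness 0
E: 49→71, due 71, tardiness 0
A: 71→88, due 32, tardiness 56
G: 88→103, due 81, tardiness 22
B: 103→111, due 54, tardiness 57
D: 111→118, due 40, tardiness 78
I: 118→122, due 39, tardiness 83
H: 122→125, due 25, tardiness 100
Maximum = 100.

100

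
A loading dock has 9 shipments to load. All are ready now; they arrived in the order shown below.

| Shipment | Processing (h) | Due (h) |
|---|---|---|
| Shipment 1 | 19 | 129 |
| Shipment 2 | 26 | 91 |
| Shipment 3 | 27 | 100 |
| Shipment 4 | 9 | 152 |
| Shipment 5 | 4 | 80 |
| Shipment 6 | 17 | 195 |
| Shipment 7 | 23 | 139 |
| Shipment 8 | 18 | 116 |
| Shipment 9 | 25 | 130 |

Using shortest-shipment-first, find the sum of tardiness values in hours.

SPT (increasing processing time): Shipment 5 Shipment 4 Shipment 6 Shipment 8 Shipment 1 Shipment 7 Shipment 9 Shipment 2 Shipment 3.
Shipment 5: 0→4, due 80, tardiness 0
Shipment 4: 4→13, due 152, tardiness 0
Shipment 6: 13→30, due 195, tardiness 0
Shipment 8: 30→48, due 116, tardiness 0
Shipment 1: 48→67, due 129, tardiness 0
Shipment 7: 67→90, due 139, tardiness 0
Shipment 9: 90→115, due 130, tardiness 0
Shipment 2: 115→141, due 91, tardiness 50
Shipment 3: 141→168, due 100, tardiness 68
Sum = 0+0+0+0+0+0+0+50+68 = 118.

118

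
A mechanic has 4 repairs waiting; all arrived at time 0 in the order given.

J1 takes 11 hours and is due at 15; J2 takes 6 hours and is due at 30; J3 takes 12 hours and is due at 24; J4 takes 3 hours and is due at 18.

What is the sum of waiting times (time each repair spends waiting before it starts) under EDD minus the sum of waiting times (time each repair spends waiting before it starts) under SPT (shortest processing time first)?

EDD (increasing due date): J1 J4 J3 J2.
J1: waits 0, runs 0→11
J4: waits 11, runs 11→14
J3: waits 14, runs 14→26
J2: waits 26, runs 26→32
Sum = 0+11+14+26 = 51.
SPT (increasing processing time): J4 J2 J1 J3.
J4: waits 0, runs 0→3
J2: waits 3, runs 3→9
J1: waits 9, runs 9→20
J3: waits 20, runs 20→32
Sum = 0+3+9+20 = 32.
Difference = 51 − 32 = 19.

19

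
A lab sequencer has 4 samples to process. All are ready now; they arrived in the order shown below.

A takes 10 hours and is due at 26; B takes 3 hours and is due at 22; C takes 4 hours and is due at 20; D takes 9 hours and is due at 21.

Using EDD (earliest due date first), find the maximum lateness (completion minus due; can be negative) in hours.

0

EDD (increasing due date): C D B A.
C: 0→4, due 20, lateness -16
D: 4→13, due 21, lateness -8
B: 13→16, due 22, lateness -6
A: 16→26, due 26, lateness 0
Maximum = 0.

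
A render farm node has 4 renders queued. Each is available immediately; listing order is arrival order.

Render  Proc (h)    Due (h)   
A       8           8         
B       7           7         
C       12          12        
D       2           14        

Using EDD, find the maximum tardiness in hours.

EDD (increasing due date): B A C D.
B: 0→7, due 7, tardiness 0
A: 7→15, due 8, tardiness 7
C: 15→27, due 12, tardiness 15
D: 27→29, due 14, tardiness 15
Maximum = 15.

15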